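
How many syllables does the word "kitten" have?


Word: "kitten"
Syllable breakdown: kit · ten
Counting: 2 parts
= 2 syllables


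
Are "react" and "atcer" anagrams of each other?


Word 1: "react" → sorted: acert
Word 2: "atcer" → sorted: acert
Same letters? acert == acert
Anagram = Yes


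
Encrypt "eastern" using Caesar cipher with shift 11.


Word: "eastern"
Shift: 11
Each letter → (letter + shift) mod 26:
  'e' (4) + 11 = 15 → 'p'
  'a' (0) + 11 = 11 → 'l'
  's' (18) + 11 = 3 → 'd'
  't' (19) + 11 = 4 → 'e'
  'e' (4) + 11 = 15 → 'p'
  'r' (17) + 11 = 2 → 'c'
  'n' (13) + 11 = 24 → 'y'
Result = "pldepcy"


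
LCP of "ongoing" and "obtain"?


Word 1: "ongoing"
Word 2: "obtain"
Comparing from start:
  Pos 0: 'o' == 'o'
  Pos 1: 'n' != 'b' (stop)
LCP = "o" (length 1)


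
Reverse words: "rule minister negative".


Original: "rule minister negative"
Words (1..n): rule | minister | negative
Reversed (n..1): negative | minister | rule
Result = "negative minister rule"


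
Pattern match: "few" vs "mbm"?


Pattern of "few": [0, 1, 2]
Pattern of "mbm": [0, 1, 0]
Patterns do not match
Same pattern = No


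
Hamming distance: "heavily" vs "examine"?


Comparing character by character (same length = 7):
  Pos 0: 'h' vs 'e' !=
  Pos 1: 'e' vs 'x' !=
  Pos 2: 'a' vs 'a' =
  Pos 3: 'v' vs 'm' !=
  Pos 4: 'i' vs 'i' =
  Pos 5: 'l' vs 'n' !=
  Pos 6: 'y' vs 'e' !=
Hamming distance = 5


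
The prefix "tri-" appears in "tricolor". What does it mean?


Prefix: tri-
Example: tricolor (tri- + color)
Meaning = three


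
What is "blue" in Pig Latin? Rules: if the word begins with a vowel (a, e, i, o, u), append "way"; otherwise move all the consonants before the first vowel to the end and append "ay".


Word: "blue"
Starts with consonant(s) → move to end, add 'ay'
Consonant cluster: "bl"
Pig Latin = "ueblay"


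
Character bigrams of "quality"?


Word: "quality" (length 7)
Number of bigrams = 7 - 2 + 1 = 6
  Position 0: "qu"
  Position 1: "ua"
  Position 2: "al"
  Position 3: "li"
  Position 4: "it"
  Position 5: "ty"
Bigrams = "qu", "ua", "al", "li", "it", "ty"


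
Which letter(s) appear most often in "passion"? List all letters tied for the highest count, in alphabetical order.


Word: "passion"
Letter counts:
  'a': 1
  'i': 1
  'n': 1
  'o': 1
  'p': 1
  's': 2
Maximum count = 2
Most frequent = 's' (2 times each)


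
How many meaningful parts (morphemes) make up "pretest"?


Word: "pretest"
Morphemes: pre- / test
Each morpheme carries meaning
= 2 morphemes


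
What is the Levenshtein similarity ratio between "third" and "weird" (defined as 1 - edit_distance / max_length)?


Word 1: "third" (length 5)
Word 2: "weird" (length 5)
One optimal edit sequence:
  1. substitute 't' -> 'w'  (+1)
  2. substitute 'h' -> 'e'  (+1)
  3. keep 'i'
  4. keep 'r'
  5. keep 'd'
Edit distance = 2
Max length = max(5, 5) = 5
Similarity = 1 - 2/5
= 0.6000


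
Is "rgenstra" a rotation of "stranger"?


Word: "stranger", Candidate: "rgenstra"
Method: check if candidate is substring of word+word
"strangerstranger" contains "rgenstra"? No
Is rotation = No


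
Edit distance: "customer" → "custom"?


Word 1: "customer" (length 8)
Word 2: "custom" (length 6)
One optimal edit sequence (insert/delete/substitute each cost 1):
  1. keep 'c'
  2. keep 'u'
  3. keep 's'
  4. keep 't'
  5. keep 'o'
  6. keep 'm'
  7. delete 'e'  (+1)
  8. delete 'r'  (+1)
Total edit operations: 2
Edit distance = 2


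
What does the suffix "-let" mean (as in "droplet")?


Suffix: -let
Example: droplet = drop + -let
Meaning = small


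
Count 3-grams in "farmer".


Word: "farmer" (length 6)
Number of 3-grams = length - 3 + 1 = 6 - 3 + 1
= 4


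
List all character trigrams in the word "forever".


Word: "forever" (length 7)
Number of trigrams = 7 - 3 + 1 = 5
  Position 0: "for"
  Position 1: "ore"
  Position 2: "rev"
  Position 3: "eve"
  Position 4: "ver"
Trigrams = "for", "ore", "rev", "eve", "ver"


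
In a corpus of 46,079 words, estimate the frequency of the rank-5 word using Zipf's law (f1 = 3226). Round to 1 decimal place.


Zipf's law: f(r) = f(1) / r
f(1) = 3226
f(5) = 3226 / 5
= 645.2 occurrences


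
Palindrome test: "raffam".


Word: "raffam"
Reversed: "maffar"
Forward == Backward? raffam != maffar
Palindrome = No


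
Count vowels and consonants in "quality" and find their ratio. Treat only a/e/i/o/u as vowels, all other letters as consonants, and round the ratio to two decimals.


Word: "quality"
Vowels (a,e,i,o,u): 3
Consonants: 4
Ratio = 3/4
= 0.75


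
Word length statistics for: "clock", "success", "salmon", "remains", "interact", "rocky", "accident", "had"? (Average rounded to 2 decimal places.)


Lengths: "clock"=5, "success"=7, "salmon"=6, "remains"=7, "interact"=8, "rocky"=5, "accident"=8, "had"=3
Sum = 49, Count = 8
Average = 49/8 = 6.13
= avg=6.13, min=3, max=8


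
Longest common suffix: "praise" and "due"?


Word 1: "praise"
Word 2: "due"
Comparing from end:
  Pos -1: 'e' == 'e'
  Pos -2: 's' != 'u' (stop)
LCS = "e" (length 1)


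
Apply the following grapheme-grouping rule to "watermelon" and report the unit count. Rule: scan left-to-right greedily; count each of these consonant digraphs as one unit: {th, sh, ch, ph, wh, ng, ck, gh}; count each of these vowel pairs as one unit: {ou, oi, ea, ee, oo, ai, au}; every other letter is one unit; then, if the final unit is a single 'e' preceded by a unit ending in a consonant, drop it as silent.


Word: "watermelon" (10 letters)
Left-to-right scan:
  [1] 'w' (letter)
  [2] 'a' (letter)
  [3] 't' (letter)
  [4] 'e' (letter)
  [5] 'r' (letter)
  [6] 'm' (letter)
  [7] 'e' (letter)
  [8] 'l' (letter)
  [9] 'o' (letter)
  [10] 'n' (letter)
Units from scan: 10
Sound units = 10 units


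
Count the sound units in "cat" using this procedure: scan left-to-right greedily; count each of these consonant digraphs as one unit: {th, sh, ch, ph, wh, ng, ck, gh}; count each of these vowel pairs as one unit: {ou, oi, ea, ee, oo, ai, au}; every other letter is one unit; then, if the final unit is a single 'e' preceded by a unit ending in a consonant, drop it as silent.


Word: "cat" (3 letters)
Left-to-right scan:
  [1] 'c' (letter)
  [2] 'a' (letter)
  [3] 't' (letter)
Units from scan: 3
Sound units = 3 units


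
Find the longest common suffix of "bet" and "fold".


Word 1: "bet"
Word 2: "fold"
Comparing from end:
  Pos -1: 't' != 'd' (stop)
LCS = "" (length 0)


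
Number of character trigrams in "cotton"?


Word: "cotton" (length 6)
Number of 3-grams = length - 3 + 1 = 6 - 3 + 1
= 4


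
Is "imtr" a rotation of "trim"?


Word: "trim", Candidate: "imtr"
Method: check if candidate is substring of word+word
"trimtrim" contains "imtr"? Yes
Is rotation = Yes


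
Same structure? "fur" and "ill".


Pattern of "fur": [0, 1, 2]
Pattern of "ill": [0, 1, 1]
Patterns do not match
Same pattern = No


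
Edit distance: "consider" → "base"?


Word 1: "consider" (length 8)
Word 2: "base" (length 4)
One optimal edit sequence (insert/delete/substitute each cost 1):
  1. delete 'c'  (+1)
  2. substitute 'o' -> 'b'  (+1)
  3. substitute 'n' -> 'a'  (+1)
  4. keep 's'
  5. delete 'i'  (+1)
  6. delete 'd'  (+1)
  7. keep 'e'
  8. delete 'r'  (+1)
Total edit operations: 6
Edit distance = 6


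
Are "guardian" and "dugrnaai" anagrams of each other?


Word 1: "guardian" → sorted: aadginru
Word 2: "dugrnaai" → sorted: aadginru
Same letters? aadginru == aadginru
Anagram = Yes


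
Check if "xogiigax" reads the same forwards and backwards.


Word: "xogiigax"
Reversed: "xagiigox"
Forward == Backward? xogiigax != xagiigox
Palindrome = No


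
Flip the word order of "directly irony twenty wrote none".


Original: "directly irony twenty wrote none"
Words (1..n): directly | irony | twenty | wrote | none
Reversed (n..1): none | wrote | twenty | irony | directly
Result = "none wrote twenty irony directly"


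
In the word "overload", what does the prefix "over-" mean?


Prefix: over-
Example: overload = over- + load
Meaning = excessive


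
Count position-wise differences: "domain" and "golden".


Comparing character by character (same length = 6):
  Pos 0: 'd' vs 'g' !=
  Pos 1: 'o' vs 'o' =
  Pos 2: 'm' vs 'l' !=
  Pos 3: 'a' vs 'd' !=
  Pos 4: 'i' vs 'e' !=
  Pos 5: 'n' vs 'n' =
Hamming distance = 4


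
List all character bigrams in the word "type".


Word: "type" (length 4)
Number of bigrams = 4 - 2 + 1 = 3
  Position 0: "ty"
  Position 1: "yp"
  Position 2: "pe"
Bigrams = "ty", "yp", "pe"


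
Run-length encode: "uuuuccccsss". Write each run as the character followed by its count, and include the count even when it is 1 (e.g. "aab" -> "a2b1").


String: "uuuuccccsss"
Scanning for consecutive runs:
  'u' x 4
  'c' x 4
  's' x 3
RLE = "u4c4s3"


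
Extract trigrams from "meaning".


Word: "meaning" (length 7)
Number of trigrams = 7 - 3 + 1 = 5
  Position 0: "mea"
  Position 1: "ean"
  Position 2: "ani"
  Position 3: "nin"
  Position 4: "ing"
Trigrams = "mea", "ean", "ani", "nin", "ing"


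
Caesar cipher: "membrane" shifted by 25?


Word: "membrane"
Shift: 25
Each letter → (letter + shift) mod 26:
  'm' (12) + 25 = 11 → 'l'
  'e' (4) + 25 = 3 → 'd'
  'm' (12) + 25 = 11 → 'l'
  'b' (1) + 25 = 0 → 'a'
  'r' (17) + 25 = 16 → 'q'
  'a' (0) + 25 = 25 → 'z'
  'n' (13) + 25 = 12 → 'm'
  'e' (4) + 25 = 3 → 'd'
Result = "ldlaqzmd"


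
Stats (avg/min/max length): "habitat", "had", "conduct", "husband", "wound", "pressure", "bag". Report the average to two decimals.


Lengths: "habitat"=7, "had"=3, "conduct"=7, "husband"=7, "wound"=5, "pressure"=8, "bag"=3
Sum = 40, Count = 7
Average = 40/7 = 5.71
= avg=5.71, min=3, max=8


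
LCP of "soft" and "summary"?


Word 1: "soft"
Word 2: "summary"
Comparing from start:
  Pos 0: 's' == 's'
  Pos 1: 'o' != 'u' (stop)
LCP = "s" (length 1)


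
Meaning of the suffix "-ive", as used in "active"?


Suffix: -ive
Example: active = act + -ive
Meaning = tending to


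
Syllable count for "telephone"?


Word: "telephone"
Syllable breakdown: tel / e / phone
Counting: 3 parts
= 3 syllables


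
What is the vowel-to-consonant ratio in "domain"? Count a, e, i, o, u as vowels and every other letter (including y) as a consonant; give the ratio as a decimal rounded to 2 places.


Word: "domain"
Vowels (a,e,i,o,u): 3
Consonants: 3
Ratio = 3/3
= 1.00


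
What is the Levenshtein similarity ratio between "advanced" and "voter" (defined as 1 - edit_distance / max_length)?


Word 1: "advanced" (length 8)
Word 2: "voter" (length 5)
One optimal edit sequence:
  1. delete 'a'  (+1)
  2. delete 'd'  (+1)
  3. keep 'v'
  4. delete 'a'  (+1)
  5. substitute 'n' -> 'o'  (+1)
  6. substitute 'c' -> 't'  (+1)
  7. keep 'e'
  8. substitute 'd' -> 'r'  (+1)
Edit distance = 6
Max length = max(8, 5) = 8
Similarity = 1 - 6/8
= 0.2500


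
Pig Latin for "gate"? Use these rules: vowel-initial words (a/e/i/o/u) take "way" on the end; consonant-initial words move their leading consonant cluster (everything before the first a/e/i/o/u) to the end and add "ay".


Word: "gate"
Starts with consonant(s) → move to end, add 'ay'
Consonant cluster: "g"
Pig Latin = "ategay"


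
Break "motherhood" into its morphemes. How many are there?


Word: "motherhood"
Morphemes: mother / -hood
Each morpheme carries meaning
= 2 morphemes


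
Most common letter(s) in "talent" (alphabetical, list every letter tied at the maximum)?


Word: "talent"
Letter counts:
  'a': 1
  'e': 1
  'l': 1
  'n': 1
  't': 2
Maximum count = 2
Most frequent = 't' (2 times each)


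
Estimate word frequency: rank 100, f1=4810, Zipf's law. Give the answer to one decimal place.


Zipf's law: f(r) = f(1) / r
f(1) = 4810
f(100) = 4810 / 100
= 48.1 occurrences


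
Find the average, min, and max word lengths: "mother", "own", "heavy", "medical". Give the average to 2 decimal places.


Lengths: "mother"=6, "own"=3, "heavy"=5, "medical"=7
Sum = 21, Count = 4
Average = 21/4 = 5.25
= avg=5.25, min=3, max=7


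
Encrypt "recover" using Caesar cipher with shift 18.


Word: "recover"
Shift: 18
Each letter → (letter + shift) mod 26:
  'r' (17) + 18 = 9 → 'j'
  'e' (4) + 18 = 22 → 'w'
  'c' (2) + 18 = 20 → 'u'
  'o' (14) + 18 = 6 → 'g'
  'v' (21) + 18 = 13 → 'n'
  'e' (4) + 18 = 22 → 'w'
  'r' (17) + 18 = 9 → 'j'
Result = "jwugnwj"


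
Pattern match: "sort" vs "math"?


Pattern of "sort": [0, 1, 2, 3]
Pattern of "math": [0, 1, 2, 3]
Patterns match
Same pattern = Yes


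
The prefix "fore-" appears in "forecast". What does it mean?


Prefix: fore-
Example: forecast = fore- + cast
Meaning = before


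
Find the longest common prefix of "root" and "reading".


Word 1: "root"
Word 2: "reading"
Comparing from start:
  Pos 0: 'r' == 'r'
  Pos 1: 'o' != 'e' (stop)
LCP = "r" (length 1)


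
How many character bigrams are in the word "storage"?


Word: "storage" (length 7)
Number of 2-grams = length - 2 + 1 = 7 - 2 + 1
= 6


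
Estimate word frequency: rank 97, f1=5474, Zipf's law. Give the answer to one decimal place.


Zipf's law: f(r) = f(1) / r
f(1) = 5474
f(97) = 5474 / 97
= 56.4 occurrences


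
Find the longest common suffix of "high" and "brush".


Word 1: "high"
Word 2: "brush"
Comparing from end:
  Pos -1: 'h' == 'h'
  Pos -2: 'g' != 's' (stop)
LCS = "h" (length 1)


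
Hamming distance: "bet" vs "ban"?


Comparing character by character (same length = 3):
  Pos 0: 'b' vs 'b' =
  Pos 1: 'e' vs 'a' !=
  Pos 2: 't' vs 'n' !=
Hamming distance = 2


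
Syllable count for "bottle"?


Word: "bottle"
Syllable breakdown: bot / tle
Counting: 2 parts
= 2 syllables


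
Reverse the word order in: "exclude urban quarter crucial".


Original: "exclude urban quarter crucial"
Words (1..n): exclude | urban | quarter | crucial
Reversed (n..1): crucial | quarter | urban | exclude
Result = "crucial quarter urban exclude"


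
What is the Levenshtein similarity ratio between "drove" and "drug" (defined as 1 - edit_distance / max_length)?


Word 1: "drove" (length 5)
Word 2: "drug" (length 4)
One optimal edit sequence:
  1. keep 'd'
  2. keep 'r'
  3. delete 'o'  (+1)
  4. substitute 'v' -> 'u'  (+1)
  5. substitute 'e' -> 'g'  (+1)
Edit distance = 3
Max length = max(5, 4) = 5
Similarity = 1 - 3/5
= 0.4000


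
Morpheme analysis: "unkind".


Word: "unkind"
Morphemes: un- + kind
Each morpheme carries meaning
= 2 morphemes


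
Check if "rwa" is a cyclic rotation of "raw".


Word: "raw", Candidate: "rwa"
Method: check if candidate is substring of word+word
"rawraw" contains "rwa"? No
Is rotation = No


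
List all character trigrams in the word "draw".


Word: "draw" (length 4)
Number of trigrams = 4 - 3 + 1 = 2
  Position 0: "dra"
  Position 1: "raw"
Trigrams = "dra", "raw"


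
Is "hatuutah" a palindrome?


Word: "hatuutah"
Reversed: "hatuutah"
Forward == Backward? hatuutah == hatuutah
Palindrome = Yes


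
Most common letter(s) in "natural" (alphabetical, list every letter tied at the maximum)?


Word: "natural"
Letter counts:
  'a': 2
  'l': 1
  'n': 1
  'r': 1
  't': 1
  'u': 1
Maximum count = 2
Most frequent = 'a' (2 times each)


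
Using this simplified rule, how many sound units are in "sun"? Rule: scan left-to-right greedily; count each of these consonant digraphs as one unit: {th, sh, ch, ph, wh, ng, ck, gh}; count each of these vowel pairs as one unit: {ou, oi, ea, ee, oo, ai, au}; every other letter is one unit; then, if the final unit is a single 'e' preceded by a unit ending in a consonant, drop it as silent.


Word: "sun" (3 letters)
Left-to-right scan:
  1. 's' (letter)
  2. 'u' (letter)
  3. 'n' (letter)
Units from scan: 3
Sound units = 3 units


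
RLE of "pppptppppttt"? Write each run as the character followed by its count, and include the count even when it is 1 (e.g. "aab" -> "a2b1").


String: "pppptppppttt"
Scanning for consecutive runs:
  'p' x 4
  't' x 1
  'p' x 4
  't' x 3
RLE = "p4t1p4t3"


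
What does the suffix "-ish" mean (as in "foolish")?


Suffix: -ish
Example: foolish (fool + -ish)
Meaning = somewhat / having the qualities of


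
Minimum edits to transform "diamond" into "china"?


Word 1: "diamond" (length 7)
Word 2: "china" (length 5)
One optimal edit sequence (insert/delete/substitute each cost 1):
  1. delete 'd'  (+1)
  2. delete 'i'  (+1)
  3. substitute 'a' -> 'c'  (+1)
  4. substitute 'm' -> 'h'  (+1)
  5. substitute 'o' -> 'i'  (+1)
  6. keep 'n'
  7. substitute 'd' -> 'a'  (+1)
Total edit operations: 6
Edit distance = 6


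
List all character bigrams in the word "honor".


Word: "honor" (length 5)
Number of bigrams = 5 - 2 + 1 = 4
  Position 0: "ho"
  Position 1: "on"
  Position 2: "no"
  Position 3: "or"
Bigrams = "ho", "on", "no", "or"


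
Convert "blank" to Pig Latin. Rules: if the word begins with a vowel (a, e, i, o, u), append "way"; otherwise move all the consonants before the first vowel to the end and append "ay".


Word: "blank"
Starts with consonant(s) → move to end, add 'ay'
Consonant cluster: "bl"
Pig Latin = "ankblay"


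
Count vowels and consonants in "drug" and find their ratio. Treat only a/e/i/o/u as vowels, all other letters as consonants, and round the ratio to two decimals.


Word: "drug"
Vowels (a,e,i,o,u): 1
Consonants: 3
Ratio = 1/3
= 0.33


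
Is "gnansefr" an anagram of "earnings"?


Word 1: "earnings" → sorted: aeginnrs
Word 2: "gnansefr" → sorted: aefgnnrs
Same letters? aeginnrs != aefgnnrs
Anagram = No


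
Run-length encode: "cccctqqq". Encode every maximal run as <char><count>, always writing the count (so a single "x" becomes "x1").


String: "cccctqqq"
Scanning for consecutive runs:
  'c' x 4
  't' x 1
  'q' x 3
RLE = "c4t1q3"


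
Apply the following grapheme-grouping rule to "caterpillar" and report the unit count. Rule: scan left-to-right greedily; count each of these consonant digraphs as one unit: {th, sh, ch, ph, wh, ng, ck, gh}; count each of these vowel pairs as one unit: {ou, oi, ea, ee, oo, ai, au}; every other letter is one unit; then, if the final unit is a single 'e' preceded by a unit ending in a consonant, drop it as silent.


Word: "caterpillar" (11 letters)
Left-to-right scan:
  [1] 'c' (letter)
  [2] 'a' (letter)
  [3] 't' (letter)
  [4] 'e' (letter)
  [5] 'r' (letter)
  [6] 'p' (letter)
  [7] 'i' (letter)
  [8] 'l' (letter)
  [9] 'l' (letter)
  [10] 'a' (letter)
  [11] 'r' (letter)
Units from scan: 11
Sound units = 11 units


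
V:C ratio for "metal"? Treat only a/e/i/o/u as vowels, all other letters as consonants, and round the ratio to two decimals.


Word: "metal"
Vowels (a,e,i,o,u): 2
Consonants: 3
Ratio = 2/3
= 0.67


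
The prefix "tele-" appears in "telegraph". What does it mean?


Prefix: tele-
Example: telegraph (tele- + graph)
Meaning = distant


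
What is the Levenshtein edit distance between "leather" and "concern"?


Word 1: "leather" (length 7)
Word 2: "concern" (length 7)
One optimal edit sequence (insert/delete/substitute each cost 1):
  1. delete 'l'  (+1)
  2. substitute 'e' -> 'c'  (+1)
  3. substitute 'a' -> 'o'  (+1)
  4. substitute 't' -> 'n'  (+1)
  5. substitute 'h' -> 'c'  (+1)
  6. keep 'e'
  7. keep 'r'
  8. insert 'n'  (+1)
Total edit operations: 6
Edit distance = 6


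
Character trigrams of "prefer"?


Word: "prefer" (length 6)
Number of trigrams = 6 - 3 + 1 = 4
  Position 0: "pre"
  Position 1: "ref"
  Position 2: "efe"
  Position 3: "fer"
Trigrams = "pre", "ref", "efe", "fer"


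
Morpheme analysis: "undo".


Word: "undo"
Morphemes: un- | do
Each morpheme carries meaning
= 2 morphemes


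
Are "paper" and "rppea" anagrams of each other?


Word 1: "paper" → sorted: aeppr
Word 2: "rppea" → sorted: aeppr
Same letters? aeppr == aeppr
Anagram = Yes


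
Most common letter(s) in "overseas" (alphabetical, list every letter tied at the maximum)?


Word: "overseas"
Letter counts:
  'a': 1
  'e': 2
  'o': 1
  'r': 1
  's': 2
  'v': 1
Maximum count = 2
Most frequent = 'e', 's' (2 times each)


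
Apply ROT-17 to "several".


Word: "several"
Shift: 17
Each letter → (letter + shift) mod 26:
  's' (18) + 17 = 9 → 'j'
  'e' (4) + 17 = 21 → 'v'
  'v' (21) + 17 = 12 → 'm'
  'e' (4) + 17 = 21 → 'v'
  'r' (17) + 17 = 8 → 'i'
  'a' (0) + 17 = 17 → 'r'
  'l' (11) + 17 = 2 → 'c'
Result = "jvmvirc"


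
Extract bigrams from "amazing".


Word: "amazing" (length 7)
Number of bigrams = 7 - 2 + 1 = 6
  Position 0: "am"
  Position 1: "ma"
  Position 2: "az"
  Position 3: "zi"
  Position 4: "in"
  Position 5: "ng"
Bigrams = "am", "ma", "az", "zi", "in", "ng"


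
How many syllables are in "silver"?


Word: "silver"
Syllable breakdown: sil / ver
Counting: 2 parts
= 2 syllables


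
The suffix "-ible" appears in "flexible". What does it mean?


Suffix: -ible
As in: flexible -> flex + -ible
Meaning = capable of


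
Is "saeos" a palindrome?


Word: "saeos"
Reversed: "soeas"
Forward == Backward? saeos != soeas
Palindrome = No


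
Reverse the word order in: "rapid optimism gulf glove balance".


Original: "rapid optimism gulf glove balance"
Words (1..n): rapid | optimism | gulf | glove | balance
Reversed (n..1): balance | glove | gulf | optimism | rapid
Result = "balance glove gulf optimism rapid"


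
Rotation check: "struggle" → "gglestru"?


Word: "struggle", Candidate: "gglestru"
Method: check if candidate is substring of word+word
"strugglestruggle" contains "gglestru"? Yes
Is rotation = Yes


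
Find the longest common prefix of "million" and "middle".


Word 1: "million"
Word 2: "middle"
Comparing from start:
  Pos 0: 'm' == 'm'
  Pos 1: 'i' == 'i'
  Pos 2: 'l' != 'd' (stop)
LCP = "mi" (length 2)


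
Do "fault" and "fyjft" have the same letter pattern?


Pattern of "fault": [0, 1, 2, 3, 4]
Pattern of "fyjft": [0, 1, 2, 0, 3]
Patterns do not match
Same pattern = No


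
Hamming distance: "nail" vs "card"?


Comparing character by character (same length = 4):
  Pos 0: 'n' vs 'c' !=
  Pos 1: 'a' vs 'a' =
  Pos 2: 'i' vs 'r' !=
  Pos 3: 'l' vs 'd' !=
Hamming distance = 3


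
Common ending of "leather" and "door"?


Word 1: "leather"
Word 2: "door"
Comparing from end:
  Pos -1: 'r' == 'r'
  Pos -2: 'e' != 'o' (stop)
LCS = "r" (length 1)


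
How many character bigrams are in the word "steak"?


Word: "steak" (length 5)
Number of 2-grams = length - 2 + 1 = 5 - 2 + 1
= 4


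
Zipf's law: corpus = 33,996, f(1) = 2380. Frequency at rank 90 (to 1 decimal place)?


Zipf's law: f(r) = f(1) / r
f(1) = 2380
f(90) = 2380 / 90
= 26.4 occurrences


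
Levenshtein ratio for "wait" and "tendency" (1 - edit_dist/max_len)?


Word 1: "wait" (length 4)
Word 2: "tendency" (length 8)
One optimal edit sequence:
  1. insert 't'  (+1)
  2. insert 'e'  (+1)
  3. insert 'n'  (+1)
  4. insert 'd'  (+1)
  5. substitute 'w' -> 'e'  (+1)
  6. substitute 'a' -> 'n'  (+1)
  7. substitute 'i' -> 'c'  (+1)
  8. substitute 't' -> 'y'  (+1)
Edit distance = 8
Max length = max(4, 8) = 8
Similarity = 1 - 8/8
= 0.0000


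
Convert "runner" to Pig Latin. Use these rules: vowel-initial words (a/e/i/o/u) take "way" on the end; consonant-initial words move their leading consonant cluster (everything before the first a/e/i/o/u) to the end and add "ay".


Word: "runner"
Starts with consonant(s) → move to end, add 'ay'
Consonant cluster: "r"
Pig Latin = "unnerray"


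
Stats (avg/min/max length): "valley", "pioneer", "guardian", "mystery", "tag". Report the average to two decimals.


Lengths: "valley"=6, "pioneer"=7, "guardian"=8, "mystery"=7, "tag"=3
Sum = 31, Count = 5
Average = 31/5 = 6.20
= avg=6.20, min=3, max=8


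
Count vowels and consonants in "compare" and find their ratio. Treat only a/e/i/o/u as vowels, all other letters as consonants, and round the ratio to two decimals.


Word: "compare"
Vowels (a,e,i,o,u): 3
Consonants: 4
Ratio = 3/4
= 0.75


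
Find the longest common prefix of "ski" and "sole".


Word 1: "ski"
Word 2: "sole"
Comparing from start:
  Pos 0: 's' == 's'
  Pos 1: 'k' != 'o' (stop)
LCP = "s" (length 1)


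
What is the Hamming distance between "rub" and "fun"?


Comparing character by character (same length = 3):
  Pos 0: 'r' vs 'f' !=
  Pos 1: 'u' vs 'u' =
  Pos 2: 'b' vs 'n' !=
Hamming distance = 2


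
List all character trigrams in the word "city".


Word: "city" (length 4)
Number of trigrams = 4 - 3 + 1 = 2
  Position 0: "cit"
  Position 1: "ity"
Trigrams = "cit", "ity"


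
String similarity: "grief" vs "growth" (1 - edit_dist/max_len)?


Word 1: "grief" (length 5)
Word 2: "growth" (length 6)
One optimal edit sequence:
  1. keep 'g'
  2. keep 'r'
  3. insert 'o'  (+1)
  4. substitute 'i' -> 'w'  (+1)
  5. substitute 'e' -> 't'  (+1)
  6. substitute 'f' -> 'h'  (+1)
Edit distance = 4
Max length = max(5, 6) = 6
Similarity = 1 - 4/6
= 0.3333


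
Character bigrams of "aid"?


Word: "aid" (length 3)
Number of bigrams = 3 - 2 + 1 = 2
  Position 0: "ai"
  Position 1: "id"
Bigrams = "ai", "id"


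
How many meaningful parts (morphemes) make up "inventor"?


Word: "inventor"
Morphemes: invent | -or
Each morpheme carries meaning
= 2 morphemes


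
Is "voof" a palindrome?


Word: "voof"
Reversed: "foov"
Forward == Backward? voof != foov
Palindrome = No


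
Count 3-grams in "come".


Word: "come" (length 4)
Number of 3-grams = length - 3 + 1 = 4 - 3 + 1
= 2


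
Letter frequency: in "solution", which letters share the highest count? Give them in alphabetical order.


Word: "solution"
Letter counts:
  'i': 1
  'l': 1
  'n': 1
  'o': 2
  's': 1
  't': 1
  'u': 1
Maximum count = 2
Most frequent = 'o' (2 times each)


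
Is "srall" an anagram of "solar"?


Word 1: "solar" → sorted: alors
Word 2: "srall" → sorted: allrs
Same letters? alors != allrs
Anagram = No


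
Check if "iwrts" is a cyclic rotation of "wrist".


Word: "wrist", Candidate: "iwrts"
Method: check if candidate is substring of word+word
"wristwrist" contains "iwrts"? No
Is rotation = No


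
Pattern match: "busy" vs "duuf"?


Pattern of "busy": [0, 1, 2, 3]
Pattern of "duuf": [0, 1, 1, 2]
Patterns do not match
Same pattern = No


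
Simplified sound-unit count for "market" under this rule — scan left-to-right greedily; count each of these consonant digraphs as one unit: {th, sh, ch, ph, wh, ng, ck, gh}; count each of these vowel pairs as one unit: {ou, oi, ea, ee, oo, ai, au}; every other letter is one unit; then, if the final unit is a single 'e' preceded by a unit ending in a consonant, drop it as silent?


Word: "market" (6 letters)
Left-to-right scan:
  1. 'm' (letter)
  2. 'a' (letter)
  3. 'r' (letter)
  4. 'k' (letter)
  5. 'e' (letter)
  6. 't' (letter)
Units from scan: 6
Sound units = 6 units


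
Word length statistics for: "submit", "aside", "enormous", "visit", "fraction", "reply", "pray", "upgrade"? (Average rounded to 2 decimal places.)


Lengths: "submit"=6, "aside"=5, "enormous"=8, "visit"=5, "fraction"=8, "reply"=5, "pray"=4, "upgrade"=7
Sum = 48, Count = 8
Average = 48/8 = 6.00
= avg=6.00, min=4, max=8


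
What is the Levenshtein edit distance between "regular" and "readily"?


Word 1: "regular" (length 7)
Word 2: "readily" (length 7)
One optimal edit sequence (insert/delete/substitute each cost 1):
  1. keep 'r'
  2. keep 'e'
  3. substitute 'g' -> 'a'  (+1)
  4. substitute 'u' -> 'd'  (+1)
  5. substitute 'l' -> 'i'  (+1)
  6. substitute 'a' -> 'l'  (+1)
  7. substitute 'r' -> 'y'  (+1)
Total edit operations: 5
Edit distance = 5


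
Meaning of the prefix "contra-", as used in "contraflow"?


Prefix: contra-
As in: contraflow -> contra- + flow
Meaning = against


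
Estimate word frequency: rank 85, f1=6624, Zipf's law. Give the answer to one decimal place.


Zipf's law: f(r) = f(1) / r
f(1) = 6624
f(85) = 6624 / 85
= 77.9 occurrences


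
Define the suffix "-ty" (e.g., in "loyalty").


Suffix: -ty
Example: loyalty = loyal + -ty
Meaning = quality of


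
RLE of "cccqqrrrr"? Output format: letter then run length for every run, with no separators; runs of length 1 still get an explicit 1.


String: "cccqqrrrr"
Scanning for consecutive runs:
  'c' x 3
  'q' x 2
  'r' x 4
RLE = "c3q2r4"


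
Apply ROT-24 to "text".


Word: "text"
Shift: 24
Each letter → (letter + shift) mod 26:
  't' (19) + 24 = 17 → 'r'
  'e' (4) + 24 = 2 → 'c'
  'x' (23) + 24 = 21 → 'v'
  't' (19) + 24 = 17 → 'r'
Result = "rcvr"


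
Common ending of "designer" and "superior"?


Word 1: "designer"
Word 2: "superior"
Comparing from end:
  Pos -1: 'r' == 'r'
  Pos -2: 'e' != 'o' (stop)
LCS = "r" (length 1)


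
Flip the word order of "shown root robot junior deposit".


Original: "shown root robot junior deposit"
Words (1..n): shown | root | robot | junior | deposit
Reversed (n..1): deposit | junior | robot | root | shown
Result = "deposit junior robot root shown"


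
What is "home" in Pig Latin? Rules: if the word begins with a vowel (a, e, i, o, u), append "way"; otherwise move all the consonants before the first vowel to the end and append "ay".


Word: "home"
Starts with consonant(s) → move to end, add 'ay'
Consonant cluster: "h"
Pig Latin = "omehay"


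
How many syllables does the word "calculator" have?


Word: "calculator"
Syllable breakdown: cal-cu-la-tor
Counting: 4 parts
= 4 syllables


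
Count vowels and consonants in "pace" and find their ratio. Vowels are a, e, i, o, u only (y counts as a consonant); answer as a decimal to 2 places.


Word: "pace"
Vowels (a,e,i,o,u): 2
Consonants: 2
Ratio = 2/2
= 1.00


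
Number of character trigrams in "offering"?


Word: "offering" (length 8)
Number of 3-grams = length - 3 + 1 = 8 - 3 + 1
= 6


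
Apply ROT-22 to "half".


Word: "half"
Shift: 22
Each letter → (letter + shift) mod 26:
  'h' (7) + 22 = 3 → 'd'
  'a' (0) + 22 = 22 → 'w'
  'l' (11) + 22 = 7 → 'h'
  'f' (5) + 22 = 1 → 'b'
Result = "dwhb"


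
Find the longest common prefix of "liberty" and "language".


Word 1: "liberty"
Word 2: "language"
Comparing from start:
  Pos 0: 'l' == 'l'
  Pos 1: 'i' != 'a' (stop)
LCP = "l" (length 1)


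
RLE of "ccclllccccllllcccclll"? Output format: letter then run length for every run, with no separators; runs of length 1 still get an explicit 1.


String: "ccclllccccllllcccclll"
Scanning for consecutive runs:
  'c' x 3
  'l' x 3
  'c' x 4
  'l' x 4
  'c' x 4
  'l' x 3
RLE = "c3l3c4l4c4l3"


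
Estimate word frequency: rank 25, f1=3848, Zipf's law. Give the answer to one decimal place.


Zipf's law: f(r) = f(1) / r
f(1) = 3848
f(25) = 3848 / 25
= 153.9 occurrences


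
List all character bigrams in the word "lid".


Word: "lid" (length 3)
Number of bigrams = 3 - 2 + 1 = 2
  Position 0: "li"
  Position 1: "id"
Bigrams = "li", "id"


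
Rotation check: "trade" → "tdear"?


Word: "trade", Candidate: "tdear"
Method: check if candidate is substring of word+word
"tradetrade" contains "tdear"? No
Is rotation = No


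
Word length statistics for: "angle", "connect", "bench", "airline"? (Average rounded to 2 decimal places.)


Lengths: "angle"=5, "connect"=7, "bench"=5, "airline"=7
Sum = 24, Count = 4
Average = 24/4 = 6.00
= avg=6.00, min=5, max=7


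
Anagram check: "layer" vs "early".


Word 1: "layer" → sorted: aelry
Word 2: "early" → sorted: aelry
Same letters? aelry == aelry
Anagram = Yes


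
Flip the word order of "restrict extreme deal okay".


Original: "restrict extreme deal okay"
Words (1..n): restrict | extreme | deal | okay
Reversed (n..1): okay | deal | extreme | restrict
Result = "okay deal extreme restrict"


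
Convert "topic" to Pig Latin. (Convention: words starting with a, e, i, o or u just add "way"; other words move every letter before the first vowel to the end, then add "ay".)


Word: "topic"
Starts with consonant(s) → move to end, add 'ay'
Consonant cluster: "t"
Pig Latin = "opictay"


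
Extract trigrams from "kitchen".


Word: "kitchen" (length 7)
Number of trigrams = 7 - 3 + 1 = 5
  Position 0: "kit"
  Position 1: "itc"
  Position 2: "tch"
  Position 3: "che"
  Position 4: "hen"
Trigrams = "kit", "itc", "tch", "che", "hen"


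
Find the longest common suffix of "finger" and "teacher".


Word 1: "finger"
Word 2: "teacher"
Comparing from end:
  Pos -1: 'r' == 'r'
  Pos -2: 'e' == 'e'
  Pos -3: 'g' != 'h' (stop)
LCS = "er" (length 2)


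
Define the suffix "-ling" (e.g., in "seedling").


Suffix: -ling
As in: seedling -> seed + -ling
Meaning = small / young


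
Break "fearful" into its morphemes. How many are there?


Word: "fearful"
Morphemes: fear + -ful
Each morpheme carries meaning
= 2 morphemes


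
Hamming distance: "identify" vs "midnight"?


Comparing character by character (same length = 8):
  Pos 0: 'i' vs 'm' !=
  Pos 1: 'd' vs 'i' !=
  Pos 2: 'e' vs 'd' !=
  Pos 3: 'n' vs 'n' =
  Pos 4: 't' vs 'i' !=
  Pos 5: 'i' vs 'g' !=
  Pos 6: 'f' vs 'h' !=
  Pos 7: 'y' vs 't' !=
Hamming distance = 7


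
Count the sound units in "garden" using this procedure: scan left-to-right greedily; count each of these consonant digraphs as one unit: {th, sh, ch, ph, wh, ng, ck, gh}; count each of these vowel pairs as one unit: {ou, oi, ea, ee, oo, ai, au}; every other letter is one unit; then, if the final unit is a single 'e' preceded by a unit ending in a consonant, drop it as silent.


Word: "garden" (6 letters)
Left-to-right scan:
  1. 'g' (letter)
  2. 'a' (letter)
  3. 'r' (letter)
  4. 'd' (letter)
  5. 'e' (letter)
  6. 'n' (letter)
Units from scan: 6
Sound units = 6 units


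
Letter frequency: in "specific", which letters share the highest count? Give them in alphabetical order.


Word: "specific"
Letter counts:
  'c': 2
  'e': 1
  'f': 1
  'i': 2
  'p': 1
  's': 1
Maximum count = 2
Most frequent = 'c', 'i' (2 times each)


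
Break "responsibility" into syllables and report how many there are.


Word: "responsibility"
Syllable breakdown: re · spon · si · bil · i · ty
Counting: 6 parts
= 6 syllables


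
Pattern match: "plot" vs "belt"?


Pattern of "plot": [0, 1, 2, 3]
Pattern of "belt": [0, 1, 2, 3]
Patterns match
Same pattern = Yes


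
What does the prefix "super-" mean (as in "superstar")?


Prefix: super-
As in: superstar -> super- + star
Meaning = above / beyond


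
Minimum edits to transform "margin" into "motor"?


Word 1: "margin" (length 6)
Word 2: "motor" (length 5)
One optimal edit sequence (insert/delete/substitute each cost 1):
  1. keep 'm'
  2. delete 'a'  (+1)
  3. substitute 'r' -> 'o'  (+1)
  4. substitute 'g' -> 't'  (+1)
  5. substitute 'i' -> 'o'  (+1)
  6. substitute 'n' -> 'r'  (+1)
Total edit operations: 5
Edit distance = 5


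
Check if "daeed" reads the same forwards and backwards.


Word: "daeed"
Reversed: "deead"
Forward == Backward? daeed != deead
Palindrome = No


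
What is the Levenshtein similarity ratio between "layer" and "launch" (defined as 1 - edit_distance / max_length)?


Word 1: "layer" (length 5)
Word 2: "launch" (length 6)
One optimal edit sequence:
  1. keep 'l'
  2. keep 'a'
  3. insert 'u'  (+1)
  4. substitute 'y' -> 'n'  (+1)
  5. substitute 'e' -> 'c'  (+1)
  6. substitute 'r' -> 'h'  (+1)
Edit distance = 4
Max length = max(5, 6) = 6
Similarity = 1 - 4/6
= 0.3333


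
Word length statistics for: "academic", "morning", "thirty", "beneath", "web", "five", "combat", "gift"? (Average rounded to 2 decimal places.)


Lengths: "academic"=8, "morning"=7, "thirty"=6, "beneath"=7, "web"=3, "five"=4, "combat"=6, "gift"=4
Sum = 45, Count = 8
Average = 45/8 = 5.63
= avg=5.63, min=3, max=8


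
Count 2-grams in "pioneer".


Word: "pioneer" (length 7)
Number of 2-grams = length - 2 + 1 = 7 - 2 + 1
= 6


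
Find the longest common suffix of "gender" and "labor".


Word 1: "gender"
Word 2: "labor"
Comparing from end:
  Pos -1: 'r' == 'r'
  Pos -2: 'e' != 'o' (stop)
LCS = "r" (length 1)


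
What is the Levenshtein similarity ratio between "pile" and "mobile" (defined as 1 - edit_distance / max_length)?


Word 1: "pile" (length 4)
Word 2: "mobile" (length 6)
One optimal edit sequence:
  1. insert 'm'  (+1)
  2. insert 'o'  (+1)
  3. substitute 'p' -> 'b'  (+1)
  4. keep 'i'
  5. keep 'l'
  6. keep 'e'
Edit distance = 3
Max length = max(4, 6) = 6
Similarity = 1 - 3/6
= 0.5000


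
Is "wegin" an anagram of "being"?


Word 1: "being" → sorted: begin
Word 2: "wegin" → sorted: eginw
Same letters? begin != eginw
Anagram = No


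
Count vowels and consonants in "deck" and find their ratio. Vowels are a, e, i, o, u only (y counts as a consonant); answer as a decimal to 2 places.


Word: "deck"
Vowels (a,e,i,o,u): 1
Consonants: 3
Ratio = 1/3
= 0.33


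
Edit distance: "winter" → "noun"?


Word 1: "winter" (length 6)
Word 2: "noun" (length 4)
One optimal edit sequence (insert/delete/substitute each cost 1):
  1. delete 'w'  (+1)
  2. delete 'i'  (+1)
  3. keep 'n'
  4. substitute 't' -> 'o'  (+1)
  5. substitute 'e' -> 'u'  (+1)
  6. substitute 'r' -> 'n'  (+1)
Total edit operations: 5
Edit distance = 5


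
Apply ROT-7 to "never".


Word: "never"
Shift: 7
Each letter → (letter + shift) mod 26:
  'n' (13) + 7 = 20 → 'u'
  'e' (4) + 7 = 11 → 'l'
  'v' (21) + 7 = 2 → 'c'
  'e' (4) + 7 = 11 → 'l'
  'r' (17) + 7 = 24 → 'y'
Result = "ulcly"


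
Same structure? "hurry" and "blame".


Pattern of "hurry": [0, 1, 2, 2, 3]
Pattern of "blame": [0, 1, 2, 3, 4]
Patterns do not match
Same pattern = No


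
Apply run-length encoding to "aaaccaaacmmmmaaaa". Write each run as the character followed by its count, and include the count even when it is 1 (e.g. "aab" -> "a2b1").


String: "aaaccaaacmmmmaaaa"
Scanning for consecutive runs:
  'a' x 3
  'c' x 2
  'a' x 3
  'c' x 1
  'm' x 4
  'a' x 4
RLE = "a3c2a3c1m4a4"


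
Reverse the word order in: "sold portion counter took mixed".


Original: "sold portion counter took mixed"
Words (1..n): sold | portion | counter | took | mixed
Reversed (n..1): mixed | took | counter | portion | sold
Result = "mixed took counter portion sold"


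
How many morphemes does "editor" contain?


Word: "editor"
Morphemes: edit | -or
Each morpheme carries meaning
= 2 morphemes


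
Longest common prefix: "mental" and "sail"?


Word 1: "mental"
Word 2: "sail"
Comparing from start:
  Pos 0: 'm' != 's' (stop)
LCP = "" (length 0)


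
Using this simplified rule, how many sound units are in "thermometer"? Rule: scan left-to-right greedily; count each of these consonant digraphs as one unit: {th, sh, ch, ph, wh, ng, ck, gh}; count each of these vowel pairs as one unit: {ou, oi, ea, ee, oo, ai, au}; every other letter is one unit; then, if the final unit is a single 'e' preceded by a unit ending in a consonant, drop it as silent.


Word: "thermometer" (11 letters)
Left-to-right scan:
  [1] 'th' (digraph)
  [2] 'e' (letter)
  [3] 'r' (letter)
  [4] 'm' (letter)
  [5] 'o' (letter)
  [6] 'm' (letter)
  [7] 'e' (letter)
  [8] 't' (letter)
  [9] 'e' (letter)
  [10] 'r' (letter)
Units from scan: 10
Sound units = 10 units


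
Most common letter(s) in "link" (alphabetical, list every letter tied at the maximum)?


Word: "link"
Letter counts:
  'i': 1
  'k': 1
  'l': 1
  'n': 1
Maximum count = 1
Most frequent = 'i', 'k', 'l', 'n' (1 time each)


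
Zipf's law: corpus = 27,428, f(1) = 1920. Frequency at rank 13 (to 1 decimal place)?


Zipf's law: f(r) = f(1) / r
f(1) = 1920
f(13) = 1920 / 13
= 147.7 occurrences


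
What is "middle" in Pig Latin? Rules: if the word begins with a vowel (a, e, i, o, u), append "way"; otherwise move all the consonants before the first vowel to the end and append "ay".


Word: "middle"
Starts with consonant(s) → move to end, add 'ay'
Consonant cluster: "m"
Pig Latin = "iddlemay"
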